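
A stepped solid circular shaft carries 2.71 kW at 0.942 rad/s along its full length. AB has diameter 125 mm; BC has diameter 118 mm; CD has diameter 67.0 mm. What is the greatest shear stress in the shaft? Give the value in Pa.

ω = 0.942 rad/s, so T = P/ω = 2.71×10³ / 0.9420 = 2877 N·m.
Under the same torque, τ_max = 16T/(πd³) is largest where d is smallest — segment CD (d = 67.0 mm).
τ_max = 16·2877/(π·(0.0670)³) = 4.872×10^7 Pa.

4.87e7 Pa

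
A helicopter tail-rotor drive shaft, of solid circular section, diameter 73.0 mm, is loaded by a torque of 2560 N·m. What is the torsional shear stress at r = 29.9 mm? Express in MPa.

J = πd⁴/32 = π(0.0730)⁴/32 = 2.788×10^-6 m⁴.
Shear stress varies linearly with radius: τ = T·r/J = 2560 × 0.0299 / 2.788×10^-6 = 2.745×10^7 Pa.

27.5 MPa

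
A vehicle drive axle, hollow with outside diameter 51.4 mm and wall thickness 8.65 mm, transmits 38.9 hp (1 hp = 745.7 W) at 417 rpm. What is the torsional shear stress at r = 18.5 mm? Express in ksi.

3.23 ksi

ω = 2π·417/60 = 43.67 rad/s, so T = P/ω = 38.9×745.7 / 43.67 = 664.3 N·m.
J = π(d_o⁴ − d_i⁴)/32 = π(0.0514⁴ − 0.0341⁴)/32 = 5.525×10^-7 m⁴.
Shear stress varies linearly with radius: τ = T·r/J = 664.3 × 0.0185 / 5.525×10^-7 = 2.224×10^7 Pa.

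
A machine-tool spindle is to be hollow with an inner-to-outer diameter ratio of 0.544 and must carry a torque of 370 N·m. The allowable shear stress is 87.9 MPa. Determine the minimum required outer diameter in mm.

28.6 mm

For a hollow shaft with d_i/d_o = 0.544: τ_max = 16T/(π d_o³ (1−k⁴)), so d_o = [16T/(π τ_allow (1−k⁴))]^(1/3) = [16·370.0/(π·8.79×10^7·0.9124)]^(1/3) = 0.02864 m.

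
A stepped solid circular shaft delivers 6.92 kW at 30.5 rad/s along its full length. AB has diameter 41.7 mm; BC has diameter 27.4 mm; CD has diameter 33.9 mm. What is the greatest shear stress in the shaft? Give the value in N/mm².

56.2 N/mm²

ω = 30.5 rad/s, so T = P/ω = 6.92×10³ / 30.50 = 226.9 N·m.
Under the same torque, τ_max = 16T/(πd³) is largest where d is smallest — segment BC (d = 27.4 mm).
τ_max = 16·226.9/(π·(0.0274)³) = 5.617×10^7 Pa.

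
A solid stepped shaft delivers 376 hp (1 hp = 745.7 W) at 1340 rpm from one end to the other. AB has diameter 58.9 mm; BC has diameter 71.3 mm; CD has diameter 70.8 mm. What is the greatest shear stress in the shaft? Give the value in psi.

7220 psi

ω = 2π·1340/60 = 140.3 rad/s, so T = P/ω = 376×745.7 / 140.3 = 1998 N·m.
Under the same torque, τ_max = 16T/(πd³) is largest where d is smallest — segment AB (d = 58.9 mm).
τ_max = 16·1998/(π·(0.0589)³) = 4.980×10^7 Pa.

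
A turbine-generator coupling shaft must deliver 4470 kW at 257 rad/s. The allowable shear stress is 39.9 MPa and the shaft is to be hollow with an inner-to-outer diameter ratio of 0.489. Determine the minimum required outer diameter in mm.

ω = 257 rad/s, so T = P/ω = 4470×10³ / 257.0 = 17390 N·m.
For a hollow shaft with d_i/d_o = 0.489: τ_max = 16T/(π d_o³ (1−k⁴)), so d_o = [16T/(π τ_allow (1−k⁴))]^(1/3) = [16·17390/(π·3.99×10^7·0.9428)]^(1/3) = 0.1330 m.

133 mm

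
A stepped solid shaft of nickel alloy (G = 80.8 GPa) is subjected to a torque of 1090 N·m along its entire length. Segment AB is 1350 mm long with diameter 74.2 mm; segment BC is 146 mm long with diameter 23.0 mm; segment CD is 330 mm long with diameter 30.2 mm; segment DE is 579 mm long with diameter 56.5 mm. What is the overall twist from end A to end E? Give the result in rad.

J_AB = π(0.0742)⁴/32 = 2.98×10^-6 m⁴; J_BC = π(0.0230)⁴/32 = 2.75×10^-8 m⁴; J_CD = π(0.0302)⁴/32 = 8.17×10^-8 m⁴; J_DE = π(0.0565)⁴/32 = 1.00×10^-6 m⁴.
θ = (T/G)·Σ L_i/J_i = (1090/80.8×10⁹)·(1.35/2.98×10^-6 + 0.146/2.75×10^-8 + 0.330/8.17×10^-8 + 0.579/1.00×10^-6) = 0.1401 rad.

0.140 rad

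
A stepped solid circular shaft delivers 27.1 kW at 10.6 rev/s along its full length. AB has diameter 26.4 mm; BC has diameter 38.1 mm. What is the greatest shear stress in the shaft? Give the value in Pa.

ω = 2π·10.6 = 66.60 rad/s, so T = P/ω = 27.1×10³ / 66.60 = 406.9 N·m.
Under the same torque, τ_max = 16T/(πd³) is largest where d is smallest — segment AB (d = 26.4 mm).
τ_max = 16·406.9/(π·(0.0264)³) = 1.126×10^8 Pa.

1.13e8 Pa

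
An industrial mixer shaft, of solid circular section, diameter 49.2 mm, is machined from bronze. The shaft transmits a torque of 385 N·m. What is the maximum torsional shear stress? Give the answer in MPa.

16.5 MPa

J = πd⁴/32 = π(0.0492)⁴/32 = 5.753×10^-7 m⁴.
τ_max = T·r/J = 385.0 × 0.0246 / 5.753×10^-7 = 1.646×10^7 Pa.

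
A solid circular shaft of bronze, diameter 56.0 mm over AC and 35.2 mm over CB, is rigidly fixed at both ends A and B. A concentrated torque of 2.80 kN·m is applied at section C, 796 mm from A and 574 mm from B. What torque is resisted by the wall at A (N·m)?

Compatibility: T_A·a/J_AC = T_B·b/J_CB with T_A + T_B = T₀.
J_AC = 9.65×10^-7 m⁴, J_CB = 1.51×10^-7 m⁴, so T_A = T₀·(J_AC/a)/((J_AC/a)+(J_CB/b)) = 2302 N·m, T_B = 498.3 N·m.

2300 N·m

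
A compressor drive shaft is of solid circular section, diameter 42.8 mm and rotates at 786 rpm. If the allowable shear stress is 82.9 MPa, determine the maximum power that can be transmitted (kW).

105 kW

J = πd⁴/32 = π(0.0428)⁴/32 = 3.294×10^-7 m⁴.
T_max = τ_allow·J/r = 8.29×10^7 × 3.294×10^-7 / 0.0214 = 1276 N·m.
ω = 2π·786/60 = 82.31 rad/s, so P_max = T_max·ω = 1.050×10^5 W.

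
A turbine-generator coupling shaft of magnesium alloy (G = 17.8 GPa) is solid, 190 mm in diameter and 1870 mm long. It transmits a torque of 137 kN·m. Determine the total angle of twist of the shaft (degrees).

J = πd⁴/32 = π(0.190)⁴/32 = 1.279×10^-4 m⁴.
θ = T·L/(G·J) = 137000 × 1.87 / (17.8×10⁹ × 1.279×10^-4) = 0.1125 rad.

6.45°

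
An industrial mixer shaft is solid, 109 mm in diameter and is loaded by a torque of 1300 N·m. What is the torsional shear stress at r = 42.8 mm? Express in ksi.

0.582 ksi

J = πd⁴/32 = π(0.109)⁴/32 = 1.386×10^-5 m⁴.
Shear stress varies linearly with radius: τ = T·r/J = 1300 × 0.0428 / 1.386×10^-5 = 4.015×10^6 Pa.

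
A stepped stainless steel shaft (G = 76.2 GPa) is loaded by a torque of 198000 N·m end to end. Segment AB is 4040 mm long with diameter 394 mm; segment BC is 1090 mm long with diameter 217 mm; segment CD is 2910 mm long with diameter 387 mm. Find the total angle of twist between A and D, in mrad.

20.9 mrad

J_AB = π(0.394)⁴/32 = 2.37×10^-3 m⁴; J_BC = π(0.217)⁴/32 = 2.18×10^-4 m⁴; J_CD = π(0.387)⁴/32 = 2.20×10^-3 m⁴.
θ = (T/G)·Σ L_i/J_i = (198000/76.2×10⁹)·(4.04/2.37×10^-3 + 1.09/2.18×10^-4 + 2.91/2.20×10^-3) = 0.02088 rad.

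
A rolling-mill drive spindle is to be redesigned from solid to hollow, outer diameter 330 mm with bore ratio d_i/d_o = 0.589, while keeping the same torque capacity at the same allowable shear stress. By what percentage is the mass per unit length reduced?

Equal τ_max and T ⇒ the solid shaft needs d_s³ = d_o³(1−k⁴), so d_s = 330·(1−0.589⁴)^(1/3) = 316.2 mm.
Area ratio A_h/A_s = d_o²(1−k²)/d_s² = (1−k²)/(1−k⁴)^(2/3) = 0.7114.
Mass saving = 1 − 0.7114 = 28.9 %.

28.9 %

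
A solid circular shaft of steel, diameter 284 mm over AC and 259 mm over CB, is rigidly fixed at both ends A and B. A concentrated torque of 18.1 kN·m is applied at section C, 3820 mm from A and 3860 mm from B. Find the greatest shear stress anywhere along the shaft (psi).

Compatibility: T_A·a/J_AC = T_B·b/J_CB with T_A + T_B = T₀.
J_AC = 6.39×10^-4 m⁴, J_CB = 4.42×10^-4 m⁴, so T_A = T₀·(J_AC/a)/((J_AC/a)+(J_CB/b)) = 10740 N·m, T_B = 7355 N·m.
τ in each portion: τ_AC = 2.39×10^6 Pa, τ_CB = 2.16×10^6 Pa; maximum is in AC.
τ_max = T_AC·r/J = 10740·0.142/6.39×10^-4 = 2.389×10^6 Pa.

346 psi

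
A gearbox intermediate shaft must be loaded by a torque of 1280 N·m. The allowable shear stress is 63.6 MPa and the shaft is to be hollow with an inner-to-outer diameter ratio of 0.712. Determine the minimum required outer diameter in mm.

For a hollow shaft with d_i/d_o = 0.712: τ_max = 16T/(π d_o³ (1−k⁴)), so d_o = [16T/(π τ_allow (1−k⁴))]^(1/3) = [16·1280/(π·6.36×10^7·0.7430)]^(1/3) = 0.05167 m.

51.7 mm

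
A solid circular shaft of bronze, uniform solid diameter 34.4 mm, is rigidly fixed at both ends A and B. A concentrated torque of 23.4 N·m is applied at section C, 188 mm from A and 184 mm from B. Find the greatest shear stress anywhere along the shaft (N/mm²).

1.48 N/mm²

With uniform GJ and both ends fixed, compatibility θ_AC = θ_CB gives T_A·a = T_B·b, together with T_A + T_B = T₀.
T_A = T₀·b/(a+b) = 23.40·184/372.0 = 11.57 N·m; T_B = 11.83 N·m.
τ in each portion: τ_AC = 1.45×10^6 Pa, τ_CB = 1.48×10^6 Pa; maximum is in CB.
τ_max = T_CB·r/J = 11.83·0.0172/1.37×10^-7 = 1.480×10^6 Pa.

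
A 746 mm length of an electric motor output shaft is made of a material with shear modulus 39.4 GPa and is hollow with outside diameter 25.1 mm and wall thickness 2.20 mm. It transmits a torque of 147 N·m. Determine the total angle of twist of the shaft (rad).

J = π(d_o⁴ − d_i⁴)/32 = π(0.0251⁴ − 0.0207⁴)/32 = 2.094×10^-8 m⁴.
θ = T·L/(G·J) = 147.0 × 0.746 / (39.4×10⁹ × 2.094×10^-8) = 0.1329 rad.

0.133 rad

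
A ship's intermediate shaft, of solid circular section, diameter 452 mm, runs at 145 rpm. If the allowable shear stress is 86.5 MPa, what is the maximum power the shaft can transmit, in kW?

J = πd⁴/32 = π(0.452)⁴/32 = 4.098×10^-3 m⁴.
T_max = τ_allow·J/r = 8.65×10^7 × 4.098×10^-3 / 0.226 = 1.568e6 N·m.
ω = 2π·145/60 = 15.18 rad/s, so P_max = T_max·ω = 2.382×10^7 W.

23800 kW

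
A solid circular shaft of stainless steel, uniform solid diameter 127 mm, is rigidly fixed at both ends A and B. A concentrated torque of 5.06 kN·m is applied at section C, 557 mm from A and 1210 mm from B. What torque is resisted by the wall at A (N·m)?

3460 N·m

With uniform GJ and both ends fixed, compatibility θ_AC = θ_CB gives T_A·a = T_B·b, together with T_A + T_B = T₀.
T_A = T₀·b/(a+b) = 5060·1210/1767 = 3465 N·m; T_B = 1595 N·m.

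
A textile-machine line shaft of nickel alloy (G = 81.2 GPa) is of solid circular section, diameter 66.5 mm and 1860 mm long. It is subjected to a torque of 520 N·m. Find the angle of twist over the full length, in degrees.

J = πd⁴/32 = π(0.0665)⁴/32 = 1.920×10^-6 m⁴.
θ = T·L/(G·J) = 520.0 × 1.86 / (81.2×10⁹ × 1.920×10^-6) = 6.204×10^-3 rad.

0.355°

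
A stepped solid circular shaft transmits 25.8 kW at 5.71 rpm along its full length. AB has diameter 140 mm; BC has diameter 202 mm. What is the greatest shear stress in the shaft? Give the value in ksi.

11.6 ksi

ω = 2π·5.71/60 = 0.5979 rad/s, so T = P/ω = 25.8×10³ / 0.5979 = 43150 N·m.
Under the same torque, τ_max = 16T/(πd³) is largest where d is smallest — segment AB (d = 140 mm).
τ_max = 16·43150/(π·(0.140)³) = 8.008×10^7 Pa.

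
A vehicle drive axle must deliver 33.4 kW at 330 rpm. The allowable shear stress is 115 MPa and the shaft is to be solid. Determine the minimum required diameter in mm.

ω = 2π·330/60 = 34.56 rad/s, so T = P/ω = 33.4×10³ / 34.56 = 966.5 N·m.
For a solid shaft τ_max = 16T/(πd³), so d = (16T/(π τ_allow))^(1/3) = (16·966.5/(π·1.15×10^8))^(1/3) = 0.03498 m.

35.0 mm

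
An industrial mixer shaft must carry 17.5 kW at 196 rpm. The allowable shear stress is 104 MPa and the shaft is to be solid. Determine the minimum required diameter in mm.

34.7 mm

ω = 2π·196/60 = 20.53 rad/s, so T = P/ω = 17.5×10³ / 20.53 = 852.6 N·m.
For a solid shaft τ_max = 16T/(πd³), so d = (16T/(π τ_allow))^(1/3) = (16·852.6/(π·1.04×10^8))^(1/3) = 0.03469 m.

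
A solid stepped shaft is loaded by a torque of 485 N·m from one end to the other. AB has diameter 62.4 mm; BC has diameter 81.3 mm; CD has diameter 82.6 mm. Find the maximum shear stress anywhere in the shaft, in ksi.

Under the same torque, τ_max = 16T/(πd³) is largest where d is smallest — segment AB (d = 62.4 mm).
τ_max = 16·485.0/(π·(0.0624)³) = 1.017×10^7 Pa.

1.47 ksi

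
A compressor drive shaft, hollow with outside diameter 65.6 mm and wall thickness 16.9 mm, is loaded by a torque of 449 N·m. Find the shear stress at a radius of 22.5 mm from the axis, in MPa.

5.88 MPa

J = π(d_o⁴ − d_i⁴)/32 = π(0.0656⁴ − 0.0318⁴)/32 = 1.718×10^-6 m⁴.
Shear stress varies linearly with radius: τ = T·r/J = 449.0 × 0.0225 / 1.718×10^-6 = 5.881×10^6 Pa.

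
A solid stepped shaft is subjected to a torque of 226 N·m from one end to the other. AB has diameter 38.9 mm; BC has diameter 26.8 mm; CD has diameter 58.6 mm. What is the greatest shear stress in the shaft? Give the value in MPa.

59.8 MPa

Under the same torque, τ_max = 16T/(πd³) is largest where d is smallest — segment BC (d = 26.8 mm).
τ_max = 16·226.0/(π·(0.0268)³) = 5.980×10^7 Pa.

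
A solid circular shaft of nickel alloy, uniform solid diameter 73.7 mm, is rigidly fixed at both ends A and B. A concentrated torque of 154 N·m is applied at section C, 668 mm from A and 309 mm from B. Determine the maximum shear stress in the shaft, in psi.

194 psi

With uniform GJ and both ends fixed, compatibility θ_AC = θ_CB gives T_A·a = T_B·b, together with T_A + T_B = T₀.
T_A = T₀·b/(a+b) = 154.0·309/977.0 = 48.71 N·m; T_B = 105.3 N·m.
τ in each portion: τ_AC = 6.20×10^5 Pa, τ_CB = 1.34×10^6 Pa; maximum is in CB.
τ_max = T_CB·r/J = 105.3·0.0369/2.90×10^-6 = 1.340×10^6 Pa.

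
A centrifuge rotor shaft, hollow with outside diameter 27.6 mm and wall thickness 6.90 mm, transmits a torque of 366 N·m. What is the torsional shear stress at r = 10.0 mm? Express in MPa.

J = π(d_o⁴ − d_i⁴)/32 = π(0.0276⁴ − 0.0138⁴)/32 = 5.341×10^-8 m⁴.
Shear stress varies linearly with radius: τ = T·r/J = 366.0 × 0.0100 / 5.341×10^-8 = 6.853×10^7 Pa.

68.5 MPa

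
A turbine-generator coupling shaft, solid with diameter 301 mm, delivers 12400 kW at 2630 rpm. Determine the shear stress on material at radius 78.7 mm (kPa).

ω = 2π·2630/60 = 275.4 rad/s, so T = P/ω = 12400×10³ / 275.4 = 45020 N·m.
J = πd⁴/32 = π(0.301)⁴/32 = 8.059×10^-4 m⁴.
Shear stress varies linearly with radius: τ = T·r/J = 45020 × 0.0787 / 8.059×10^-4 = 4.397×10^6 Pa.

4400 kPa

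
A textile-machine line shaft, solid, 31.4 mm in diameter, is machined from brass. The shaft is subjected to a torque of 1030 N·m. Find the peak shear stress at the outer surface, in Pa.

1.69e8 Pa

J = πd⁴/32 = π(0.0314)⁴/32 = 9.544×10^-8 m⁴.
τ_max = T·r/J = 1030 × 0.0157 / 9.544×10^-8 = 1.694×10^8 Pa.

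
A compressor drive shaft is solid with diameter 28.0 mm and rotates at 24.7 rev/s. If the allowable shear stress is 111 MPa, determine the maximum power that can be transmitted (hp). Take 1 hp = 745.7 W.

99.6 hp

J = πd⁴/32 = π(0.0280)⁴/32 = 6.034×10^-8 m⁴.
T_max = τ_allow·J/r = 1.11×10^8 × 6.034×10^-8 / 0.0140 = 478.4 N·m.
ω = 2π·24.7 = 155.2 rad/s, so P_max = T_max·ω = 7.425×10^4 W.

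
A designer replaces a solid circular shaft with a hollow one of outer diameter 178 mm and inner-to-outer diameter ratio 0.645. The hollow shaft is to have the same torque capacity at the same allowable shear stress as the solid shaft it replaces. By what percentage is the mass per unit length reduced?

33.7 %

Equal τ_max and T ⇒ the solid shaft needs d_s³ = d_o³(1−k⁴), so d_s = 178·(1−0.645⁴)^(1/3) = 167.1 mm.
Area ratio A_h/A_s = d_o²(1−k²)/d_s² = (1−k²)/(1−k⁴)^(2/3) = 0.6629.
Mass saving = 1 − 0.6629 = 33.7 %.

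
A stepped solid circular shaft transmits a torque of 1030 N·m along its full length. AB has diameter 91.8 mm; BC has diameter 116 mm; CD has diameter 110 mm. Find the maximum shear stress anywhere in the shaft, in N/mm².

Under the same torque, τ_max = 16T/(πd³) is largest where d is smallest — segment AB (d = 91.8 mm).
τ_max = 16·1030/(π·(0.0918)³) = 6.781×10^6 Pa.

6.78 N/mm²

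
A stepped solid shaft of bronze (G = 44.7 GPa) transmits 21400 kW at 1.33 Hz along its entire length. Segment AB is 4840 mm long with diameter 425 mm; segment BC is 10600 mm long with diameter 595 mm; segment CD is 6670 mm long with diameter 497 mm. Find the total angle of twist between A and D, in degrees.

ω = 2π·1.33 = 8.357 rad/s, so T = P/ω = 21400×10³ / 8.357 = 2.561e6 N·m.
J_AB = π(0.425)⁴/32 = 3.20×10^-3 m⁴; J_BC = π(0.595)⁴/32 = 0.0123 m⁴; J_CD = π(0.497)⁴/32 = 5.99×10^-3 m⁴.
θ = (T/G)·Σ L_i/J_i = (2.561e6/44.7×10⁹)·(4.84/3.20×10^-3 + 10.6/0.0123 + 6.67/5.99×10^-3) = 0.1997 rad.

11.4°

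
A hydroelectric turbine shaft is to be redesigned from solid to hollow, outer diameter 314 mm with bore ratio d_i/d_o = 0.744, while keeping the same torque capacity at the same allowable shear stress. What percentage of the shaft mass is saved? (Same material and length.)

43.0 %

Equal τ_max and T ⇒ the solid shaft needs d_s³ = d_o³(1−k⁴), so d_s = 314·(1−0.744⁴)^(1/3) = 277.9 mm.
Area ratio A_h/A_s = d_o²(1−k²)/d_s² = (1−k²)/(1−k⁴)^(2/3) = 0.5698.
Mass saving = 1 − 0.5698 = 43.0 %.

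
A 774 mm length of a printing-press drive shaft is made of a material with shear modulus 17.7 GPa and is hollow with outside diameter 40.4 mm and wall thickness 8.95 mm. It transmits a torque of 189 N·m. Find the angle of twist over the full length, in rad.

J = π(d_o⁴ − d_i⁴)/32 = π(0.0404⁴ − 0.0225⁴)/32 = 2.364×10^-7 m⁴.
θ = T·L/(G·J) = 189.0 × 0.774 / (17.7×10⁹ × 2.364×10^-7) = 0.03497 rad.

0.0350 rad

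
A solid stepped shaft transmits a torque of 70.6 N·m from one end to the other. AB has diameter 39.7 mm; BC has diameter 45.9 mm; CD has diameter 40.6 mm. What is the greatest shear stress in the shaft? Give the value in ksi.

Under the same torque, τ_max = 16T/(πd³) is largest where d is smallest — segment AB (d = 39.7 mm).
τ_max = 16·70.60/(π·(0.0397)³) = 5.746×10^6 Pa.

0.833 ksi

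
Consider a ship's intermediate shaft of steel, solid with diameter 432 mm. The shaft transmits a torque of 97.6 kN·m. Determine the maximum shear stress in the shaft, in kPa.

J = πd⁴/32 = π(0.432)⁴/32 = 3.419×10^-3 m⁴.
τ_max = T·r/J = 97600 × 0.216 / 3.419×10^-3 = 6.166×10^6 Pa.

6170 kPa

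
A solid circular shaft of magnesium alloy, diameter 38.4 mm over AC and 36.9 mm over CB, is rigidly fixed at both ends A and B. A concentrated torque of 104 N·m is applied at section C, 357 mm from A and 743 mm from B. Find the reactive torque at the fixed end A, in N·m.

73.8 N·m

Compatibility: T_A·a/J_AC = T_B·b/J_CB with T_A + T_B = T₀.
J_AC = 2.13×10^-7 m⁴, J_CB = 1.82×10^-7 m⁴, so T_A = T₀·(J_AC/a)/((J_AC/a)+(J_CB/b)) = 73.77 N·m, T_B = 30.23 N·m.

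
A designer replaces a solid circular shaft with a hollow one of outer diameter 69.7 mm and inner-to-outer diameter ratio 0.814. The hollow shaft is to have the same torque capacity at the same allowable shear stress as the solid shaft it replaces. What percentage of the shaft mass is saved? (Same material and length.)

Equal τ_max and T ⇒ the solid shaft needs d_s³ = d_o³(1−k⁴), so d_s = 69.7·(1−0.814⁴)^(1/3) = 57.48 mm.
Area ratio A_h/A_s = d_o²(1−k²)/d_s² = (1−k²)/(1−k⁴)^(2/3) = 0.4961.
Mass saving = 1 − 0.4961 = 50.4 %.

50.4 %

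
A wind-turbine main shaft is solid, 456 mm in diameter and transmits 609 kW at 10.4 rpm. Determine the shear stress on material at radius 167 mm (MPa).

22.0 MPa

ω = 2π·10.4/60 = 1.089 rad/s, so T = P/ω = 609×10³ / 1.089 = 559200 N·m.
J = πd⁴/32 = π(0.456)⁴/32 = 4.245×10^-3 m⁴.
Shear stress varies linearly with radius: τ = T·r/J = 559200 × 0.167 / 4.245×10^-3 = 2.200×10^7 Pa.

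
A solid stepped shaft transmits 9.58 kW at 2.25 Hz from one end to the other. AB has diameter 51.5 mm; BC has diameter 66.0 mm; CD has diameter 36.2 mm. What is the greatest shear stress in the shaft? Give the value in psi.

ω = 2π·2.25 = 14.14 rad/s, so T = P/ω = 9.58×10³ / 14.14 = 677.6 N·m.
Under the same torque, τ_max = 16T/(πd³) is largest where d is smallest — segment CD (d = 36.2 mm).
τ_max = 16·677.6/(π·(0.0362)³) = 7.275×10^7 Pa.

10600 psi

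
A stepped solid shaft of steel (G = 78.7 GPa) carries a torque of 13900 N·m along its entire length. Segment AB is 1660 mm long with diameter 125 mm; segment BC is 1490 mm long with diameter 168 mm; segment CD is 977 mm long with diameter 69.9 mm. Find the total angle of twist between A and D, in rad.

0.0892 rad

J_AB = π(0.125)⁴/32 = 2.40×10^-5 m⁴; J_BC = π(0.168)⁴/32 = 7.82×10^-5 m⁴; J_CD = π(0.0699)⁴/32 = 2.34×10^-6 m⁴.
θ = (T/G)·Σ L_i/J_i = (13900/78.7×10⁹)·(1.66/2.40×10^-5 + 1.49/7.82×10^-5 + 0.977/2.34×10^-6) = 0.08922 rad.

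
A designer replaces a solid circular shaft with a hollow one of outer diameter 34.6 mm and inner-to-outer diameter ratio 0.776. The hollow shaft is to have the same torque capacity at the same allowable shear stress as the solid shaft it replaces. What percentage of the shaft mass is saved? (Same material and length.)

46.3 %

Equal τ_max and T ⇒ the solid shaft needs d_s³ = d_o³(1−k⁴), so d_s = 34.6·(1−0.776⁴)^(1/3) = 29.78 mm.
Area ratio A_h/A_s = d_o²(1−k²)/d_s² = (1−k²)/(1−k⁴)^(2/3) = 0.5371.
Mass saving = 1 − 0.5371 = 46.3 %.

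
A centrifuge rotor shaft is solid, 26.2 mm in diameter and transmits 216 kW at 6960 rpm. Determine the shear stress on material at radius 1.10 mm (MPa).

ω = 2π·6960/60 = 728.8 rad/s, so T = P/ω = 216×10³ / 728.8 = 296.4 N·m.
J = πd⁴/32 = π(0.0262)⁴/32 = 4.626×10^-8 m⁴.
Shear stress varies linearly with radius: τ = T·r/J = 296.4 × 0.00110 / 4.626×10^-8 = 7.047×10^6 Pa.

7.05 MPa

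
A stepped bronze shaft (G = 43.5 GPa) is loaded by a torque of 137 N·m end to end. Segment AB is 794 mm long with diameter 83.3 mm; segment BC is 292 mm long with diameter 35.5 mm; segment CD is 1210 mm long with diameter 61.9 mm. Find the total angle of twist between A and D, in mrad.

9.07 mrad

J_AB = π(0.0833)⁴/32 = 4.73×10^-6 m⁴; J_BC = π(0.0355)⁴/32 = 1.56×10^-7 m⁴; J_CD = π(0.0619)⁴/32 = 1.44×10^-6 m⁴.
θ = (T/G)·Σ L_i/J_i = (137.0/43.5×10⁹)·(0.794/4.73×10^-6 + 0.292/1.56×10^-7 + 1.21/1.44×10^-6) = 9.071×10^-3 rad.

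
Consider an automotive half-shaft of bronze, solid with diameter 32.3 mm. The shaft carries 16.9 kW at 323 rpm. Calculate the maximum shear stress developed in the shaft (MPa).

ω = 2π·323/60 = 33.82 rad/s, so T = P/ω = 16.9×10³ / 33.82 = 499.6 N·m.
J = πd⁴/32 = π(0.0323)⁴/32 = 1.069×10^-7 m⁴.
τ_max = T·r/J = 499.6 × 0.0161 / 1.069×10^-7 = 7.551×10^7 Pa.

75.5 MPa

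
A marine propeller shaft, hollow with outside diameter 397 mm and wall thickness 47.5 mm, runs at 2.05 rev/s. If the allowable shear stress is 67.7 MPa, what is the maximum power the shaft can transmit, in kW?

7130 kW

J = π(d_o⁴ − d_i⁴)/32 = π(0.397⁴ − 0.302⁴)/32 = 1.622×10^-3 m⁴.
T_max = τ_allow·J/r = 6.77×10^7 × 1.622×10^-3 / 0.199 = 553200 N·m.
ω = 2π·2.05 = 12.88 rad/s, so P_max = T_max·ω = 7.126×10^6 W.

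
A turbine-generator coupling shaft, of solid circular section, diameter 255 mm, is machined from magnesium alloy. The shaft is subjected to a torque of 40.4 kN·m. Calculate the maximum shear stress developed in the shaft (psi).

J = πd⁴/32 = π(0.255)⁴/32 = 4.151×10^-4 m⁴.
τ_max = T·r/J = 40400 × 0.128 / 4.151×10^-4 = 1.241×10^7 Pa.

1800 psi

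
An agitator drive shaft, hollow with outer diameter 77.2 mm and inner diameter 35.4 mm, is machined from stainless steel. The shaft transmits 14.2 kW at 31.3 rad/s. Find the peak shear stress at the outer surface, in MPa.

ω = 31.3 rad/s, so T = P/ω = 14.2×10³ / 31.30 = 453.7 N·m.
J = π(d_o⁴ − d_i⁴)/32 = π(0.0772⁴ − 0.0354⁴)/32 = 3.333×10^-6 m⁴.
τ_max = T·r/J = 453.7 × 0.0386 / 3.333×10^-6 = 5.254×10^6 Pa.

5.25 MPa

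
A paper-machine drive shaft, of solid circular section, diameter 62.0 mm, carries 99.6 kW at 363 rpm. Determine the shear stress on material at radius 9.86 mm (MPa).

17.8 MPa

ω = 2π·363/60 = 38.01 rad/s, so T = P/ω = 99.6×10³ / 38.01 = 2620 N·m.
J = πd⁴/32 = π(0.0620)⁴/32 = 1.451×10^-6 m⁴.
Shear stress varies linearly with radius: τ = T·r/J = 2620 × 0.00986 / 1.451×10^-6 = 1.781×10^7 Pa.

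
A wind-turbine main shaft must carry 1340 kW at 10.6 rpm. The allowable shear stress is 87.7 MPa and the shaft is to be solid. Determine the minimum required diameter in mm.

412 mm

ω = 2π·10.6/60 = 1.110 rad/s, so T = P/ω = 1340×10³ / 1.110 = 1.207e6 N·m.
For a solid shaft τ_max = 16T/(πd³), so d = (16T/(π τ_allow))^(1/3) = (16·1.207e6/(π·8.77×10^7))^(1/3) = 0.4123 m.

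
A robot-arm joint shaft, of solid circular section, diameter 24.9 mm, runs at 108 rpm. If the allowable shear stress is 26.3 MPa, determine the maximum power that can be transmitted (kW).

0.902 kW

J = πd⁴/32 = π(0.0249)⁴/32 = 3.774×10^-8 m⁴.
T_max = τ_allow·J/r = 2.63×10^7 × 3.774×10^-8 / 0.0124 = 79.72 N·m.
ω = 2π·108/60 = 11.31 rad/s, so P_max = T_max·ω = 901.6 W.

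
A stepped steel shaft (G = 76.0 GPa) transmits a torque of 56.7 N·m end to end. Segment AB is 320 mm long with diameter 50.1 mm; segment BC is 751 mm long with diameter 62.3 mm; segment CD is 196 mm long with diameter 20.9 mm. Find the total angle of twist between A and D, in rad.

0.00857 rad

J_AB = π(0.0501)⁴/32 = 6.19×10^-7 m⁴; J_BC = π(0.0623)⁴/32 = 1.48×10^-6 m⁴; J_CD = π(0.0209)⁴/32 = 1.87×10^-8 m⁴.
θ = (T/G)·Σ L_i/J_i = (56.70/76.0×10⁹)·(0.320/6.19×10^-7 + 0.751/1.48×10^-6 + 0.196/1.87×10^-8) = 8.571×10^-3 rad.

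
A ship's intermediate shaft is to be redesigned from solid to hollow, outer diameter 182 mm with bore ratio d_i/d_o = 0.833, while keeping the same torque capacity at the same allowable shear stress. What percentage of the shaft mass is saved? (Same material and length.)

52.6 %

Equal τ_max and T ⇒ the solid shaft needs d_s³ = d_o³(1−k⁴), so d_s = 182·(1−0.833⁴)^(1/3) = 146.2 mm.
Area ratio A_h/A_s = d_o²(1−k²)/d_s² = (1−k²)/(1−k⁴)^(2/3) = 0.4743.
Mass saving = 1 − 0.4743 = 52.6 %.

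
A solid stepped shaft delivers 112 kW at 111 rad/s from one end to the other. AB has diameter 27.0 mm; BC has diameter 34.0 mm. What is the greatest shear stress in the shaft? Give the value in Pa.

2.61e8 Pa

ω = 111 rad/s, so T = P/ω = 112×10³ / 111.0 = 1009 N·m.
Under the same torque, τ_max = 16T/(πd³) is largest where d is smallest — segment AB (d = 27.0 mm).
τ_max = 16·1009/(π·(0.0270)³) = 2.611×10^8 Pa.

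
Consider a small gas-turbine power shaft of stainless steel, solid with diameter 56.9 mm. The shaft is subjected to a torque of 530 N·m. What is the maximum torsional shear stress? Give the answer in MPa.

J = πd⁴/32 = π(0.0569)⁴/32 = 1.029×10^-6 m⁴.
τ_max = T·r/J = 530.0 × 0.0284 / 1.029×10^-6 = 1.465×10^7 Pa.

14.7 MPa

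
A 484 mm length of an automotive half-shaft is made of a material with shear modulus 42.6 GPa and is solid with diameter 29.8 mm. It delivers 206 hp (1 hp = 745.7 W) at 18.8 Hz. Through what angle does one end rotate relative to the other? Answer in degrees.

ω = 2π·18.8 = 118.1 rad/s, so T = P/ω = 206×745.7 / 118.1 = 1300 N·m.
J = πd⁴/32 = π(0.0298)⁴/32 = 7.742×10^-8 m⁴.
θ = T·L/(G·J) = 1300 × 0.484 / (42.6×10⁹ × 7.742×10^-8) = 0.1908 rad.

10.9°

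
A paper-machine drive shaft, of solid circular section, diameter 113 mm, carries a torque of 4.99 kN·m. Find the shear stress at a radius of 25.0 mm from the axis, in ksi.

J = πd⁴/32 = π(0.113)⁴/32 = 1.601×10^-5 m⁴.
Shear stress varies linearly with radius: τ = T·r/J = 4990 × 0.0250 / 1.601×10^-5 = 7.793×10^6 Pa.

1.13 ksi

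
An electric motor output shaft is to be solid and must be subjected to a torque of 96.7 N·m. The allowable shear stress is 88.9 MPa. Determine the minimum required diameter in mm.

For a solid shaft τ_max = 16T/(πd³), so d = (16T/(π τ_allow))^(1/3) = (16·96.70/(π·8.89×10^7))^(1/3) = 0.01769 m.

17.7 mm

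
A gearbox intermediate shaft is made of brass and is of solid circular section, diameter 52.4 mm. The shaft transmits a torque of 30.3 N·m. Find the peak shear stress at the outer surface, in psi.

156 psi

J = πd⁴/32 = π(0.0524)⁴/32 = 7.402×10^-7 m⁴.
τ_max = T·r/J = 30.30 × 0.0262 / 7.402×10^-7 = 1.073×10^6 Pa.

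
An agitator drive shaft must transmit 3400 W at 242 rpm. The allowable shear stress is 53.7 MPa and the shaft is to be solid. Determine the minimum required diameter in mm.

ω = 2π·242/60 = 25.34 rad/s, so T = P/ω = 3400 / 25.34 = 134.2 N·m.
For a solid shaft τ_max = 16T/(πd³), so d = (16T/(π τ_allow))^(1/3) = (16·134.2/(π·5.37×10^7))^(1/3) = 0.02335 m.

23.3 mm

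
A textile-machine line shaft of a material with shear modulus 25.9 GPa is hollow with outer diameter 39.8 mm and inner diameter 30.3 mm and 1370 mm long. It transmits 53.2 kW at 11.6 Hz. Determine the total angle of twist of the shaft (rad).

ω = 2π·11.6 = 72.88 rad/s, so T = P/ω = 53.2×10³ / 72.88 = 729.9 N·m.
J = π(d_o⁴ − d_i⁴)/32 = π(0.0398⁴ − 0.0303⁴)/32 = 1.636×10^-7 m⁴.
θ = T·L/(G·J) = 729.9 × 1.37 / (25.9×10⁹ × 1.636×10^-7) = 0.2360 rad.

0.236 rad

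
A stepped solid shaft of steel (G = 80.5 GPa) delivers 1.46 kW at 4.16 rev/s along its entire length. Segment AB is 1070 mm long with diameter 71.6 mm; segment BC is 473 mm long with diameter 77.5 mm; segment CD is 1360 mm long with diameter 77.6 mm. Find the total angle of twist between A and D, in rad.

6.45e-4 rad

ω = 2π·4.16 = 26.14 rad/s, so T = P/ω = 1.46×10³ / 26.14 = 55.86 N·m.
J_AB = π(0.0716)⁴/32 = 2.58×10^-6 m⁴; J_BC = π(0.0775)⁴/32 = 3.54×10^-6 m⁴; J_CD = π(0.0776)⁴/32 = 3.56×10^-6 m⁴.
θ = (T/G)·Σ L_i/J_i = (55.86/80.5×10⁹)·(1.07/2.58×10^-6 + 0.473/3.54×10^-6 + 1.36/3.56×10^-6) = 6.455×10^-4 rad.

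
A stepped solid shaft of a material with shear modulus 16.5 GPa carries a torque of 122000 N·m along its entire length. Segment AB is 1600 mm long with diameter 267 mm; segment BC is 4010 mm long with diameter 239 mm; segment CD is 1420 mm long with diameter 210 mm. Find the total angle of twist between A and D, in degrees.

9.81°

J_AB = π(0.267)⁴/32 = 4.99×10^-4 m⁴; J_BC = π(0.239)⁴/32 = 3.20×10^-4 m⁴; J_CD = π(0.210)⁴/32 = 1.91×10^-4 m⁴.
θ = (T/G)·Σ L_i/J_i = (122000/16.5×10⁹)·(1.60/4.99×10^-4 + 4.01/3.20×10^-4 + 1.42/1.91×10^-4) = 0.1713 rad.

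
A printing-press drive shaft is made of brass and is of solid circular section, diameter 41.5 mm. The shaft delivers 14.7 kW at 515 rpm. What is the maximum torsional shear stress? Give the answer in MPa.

ω = 2π·515/60 = 53.93 rad/s, so T = P/ω = 14.7×10³ / 53.93 = 272.6 N·m.
J = πd⁴/32 = π(0.0415)⁴/32 = 2.912×10^-7 m⁴.
τ_max = T·r/J = 272.6 × 0.0208 / 2.912×10^-7 = 1.942×10^7 Pa.

19.4 MPa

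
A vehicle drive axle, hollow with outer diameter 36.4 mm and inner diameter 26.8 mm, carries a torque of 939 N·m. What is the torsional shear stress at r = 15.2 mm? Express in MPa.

J = π(d_o⁴ − d_i⁴)/32 = π(0.0364⁴ − 0.0268⁴)/32 = 1.217×10^-7 m⁴.
Shear stress varies linearly with radius: τ = T·r/J = 939.0 × 0.0152 / 1.217×10^-7 = 1.173×10^8 Pa.

117 MPa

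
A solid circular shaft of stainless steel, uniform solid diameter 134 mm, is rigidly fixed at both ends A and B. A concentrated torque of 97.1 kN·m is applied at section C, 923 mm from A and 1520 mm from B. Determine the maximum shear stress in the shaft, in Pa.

1.28e8 Pa

With uniform GJ and both ends fixed, compatibility θ_AC = θ_CB gives T_A·a = T_B·b, together with T_A + T_B = T₀.
T_A = T₀·b/(a+b) = 97100·1520/2443 = 60410 N·m; T_B = 36690 N·m.
τ in each portion: τ_AC = 1.28×10^8 Pa, τ_CB = 7.77×10^7 Pa; maximum is in AC.
τ_max = T_AC·r/J = 60410·0.0670/3.17×10^-5 = 1.279×10^8 Pa.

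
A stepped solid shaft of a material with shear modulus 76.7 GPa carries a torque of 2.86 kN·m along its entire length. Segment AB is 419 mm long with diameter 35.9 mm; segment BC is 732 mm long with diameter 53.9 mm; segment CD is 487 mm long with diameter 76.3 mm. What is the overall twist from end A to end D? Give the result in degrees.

J_AB = π(0.0359)⁴/32 = 1.63×10^-7 m⁴; J_BC = π(0.0539)⁴/32 = 8.29×10^-7 m⁴; J_CD = π(0.0763)⁴/32 = 3.33×10^-6 m⁴.
θ = (T/G)·Σ L_i/J_i = (2860/76.7×10⁹)·(0.419/1.63×10^-7 + 0.732/8.29×10^-7 + 0.487/3.33×10^-6) = 0.1342 rad.

7.69°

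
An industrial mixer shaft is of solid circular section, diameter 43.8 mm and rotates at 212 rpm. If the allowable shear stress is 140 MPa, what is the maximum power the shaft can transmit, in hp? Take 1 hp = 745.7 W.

J = πd⁴/32 = π(0.0438)⁴/32 = 3.613×10^-7 m⁴.
T_max = τ_allow·J/r = 1.40×10^8 × 3.613×10^-7 / 0.0219 = 2310 N·m.
ω = 2π·212/60 = 22.20 rad/s, so P_max = T_max·ω = 5.128×10^4 W.

68.8 hp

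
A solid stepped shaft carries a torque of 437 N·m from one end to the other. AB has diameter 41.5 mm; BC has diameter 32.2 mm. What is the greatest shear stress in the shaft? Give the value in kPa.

Under the same torque, τ_max = 16T/(πd³) is largest where d is smallest — segment BC (d = 32.2 mm).
τ_max = 16·437.0/(π·(0.0322)³) = 6.666×10^7 Pa.

66700 kPa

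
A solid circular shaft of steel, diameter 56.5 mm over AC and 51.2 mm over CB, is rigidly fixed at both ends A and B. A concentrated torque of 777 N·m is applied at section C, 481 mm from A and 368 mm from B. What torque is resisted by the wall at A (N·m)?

Compatibility: T_A·a/J_AC = T_B·b/J_CB with T_A + T_B = T₀.
J_AC = 1.00×10^-6 m⁴, J_CB = 6.75×10^-7 m⁴, so T_A = T₀·(J_AC/a)/((J_AC/a)+(J_CB/b)) = 413.0 N·m, T_B = 364.0 N·m.

413 N·m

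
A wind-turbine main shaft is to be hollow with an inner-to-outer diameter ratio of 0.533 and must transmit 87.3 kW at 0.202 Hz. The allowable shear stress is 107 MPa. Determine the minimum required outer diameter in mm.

ω = 2π·0.202 = 1.269 rad/s, so T = P/ω = 87.3×10³ / 1.269 = 68780 N·m.
For a hollow shaft with d_i/d_o = 0.533: τ_max = 16T/(π d_o³ (1−k⁴)), so d_o = [16T/(π τ_allow (1−k⁴))]^(1/3) = [16·68780/(π·1.07×10^8·0.9193)]^(1/3) = 0.1527 m.

153 mm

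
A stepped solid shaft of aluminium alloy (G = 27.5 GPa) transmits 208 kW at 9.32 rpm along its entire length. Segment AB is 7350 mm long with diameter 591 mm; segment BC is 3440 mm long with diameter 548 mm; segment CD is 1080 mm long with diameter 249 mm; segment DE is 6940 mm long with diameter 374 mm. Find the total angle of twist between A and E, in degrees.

3.32°

ω = 2π·9.32/60 = 0.9760 rad/s, so T = P/ω = 208×10³ / 0.9760 = 213100 N·m.
J_AB = π(0.591)⁴/32 = 0.0120 m⁴; J_BC = π(0.548)⁴/32 = 8.85×10^-3 m⁴; J_CD = π(0.249)⁴/32 = 3.77×10^-4 m⁴; J_DE = π(0.374)⁴/32 = 1.92×10^-3 m⁴.
θ = (T/G)·Σ L_i/J_i = (213100/27.5×10⁹)·(7.35/0.0120 + 3.44/8.85×10^-3 + 1.08/3.77×10^-4 + 6.94/1.92×10^-3) = 0.05794 rad.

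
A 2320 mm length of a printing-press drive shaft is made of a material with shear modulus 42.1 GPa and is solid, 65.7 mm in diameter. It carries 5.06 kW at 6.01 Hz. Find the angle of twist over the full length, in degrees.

ω = 2π·6.01 = 37.76 rad/s, so T = P/ω = 5.06×10³ / 37.76 = 134.0 N·m.
J = πd⁴/32 = π(0.0657)⁴/32 = 1.829×10^-6 m⁴.
θ = T·L/(G·J) = 134.0 × 2.32 / (42.1×10⁹ × 1.829×10^-6) = 4.037×10^-3 rad.

0.231°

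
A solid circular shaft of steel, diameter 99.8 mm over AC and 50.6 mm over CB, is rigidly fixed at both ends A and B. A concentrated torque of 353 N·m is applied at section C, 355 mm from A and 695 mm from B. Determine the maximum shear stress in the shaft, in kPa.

1750 kPa

Compatibility: T_A·a/J_AC = T_B·b/J_CB with T_A + T_B = T₀.
J_AC = 9.74×10^-6 m⁴, J_CB = 6.44×10^-7 m⁴, so T_A = T₀·(J_AC/a)/((J_AC/a)+(J_CB/b)) = 341.5 N·m, T_B = 11.53 N·m.
τ in each portion: τ_AC = 1.75×10^6 Pa, τ_CB = 4.53×10^5 Pa; maximum is in AC.
τ_max = T_AC·r/J = 341.5·0.0499/9.74×10^-6 = 1.750×10^6 Pa.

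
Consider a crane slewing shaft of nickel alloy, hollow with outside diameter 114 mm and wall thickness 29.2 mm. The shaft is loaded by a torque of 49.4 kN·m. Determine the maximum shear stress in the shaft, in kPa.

J = π(d_o⁴ − d_i⁴)/32 = π(0.114⁴ − 0.0556⁴)/32 = 1.564×10^-5 m⁴.
τ_max = T·r/J = 49400 × 0.0570 / 1.564×10^-5 = 1.800×10^8 Pa.

180000 kPa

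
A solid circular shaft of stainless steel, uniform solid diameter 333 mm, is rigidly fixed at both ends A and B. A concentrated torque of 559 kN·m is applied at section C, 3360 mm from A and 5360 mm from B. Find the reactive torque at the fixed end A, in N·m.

With uniform GJ and both ends fixed, compatibility θ_AC = θ_CB gives T_A·a = T_B·b, together with T_A + T_B = T₀.
T_A = T₀·b/(a+b) = 559000·5360/8720 = 343600 N·m; T_B = 215400 N·m.

344000 N·m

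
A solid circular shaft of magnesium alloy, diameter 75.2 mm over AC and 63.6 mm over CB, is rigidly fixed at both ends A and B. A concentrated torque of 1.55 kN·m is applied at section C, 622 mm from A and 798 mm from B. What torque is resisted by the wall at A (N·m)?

Compatibility: T_A·a/J_AC = T_B·b/J_CB with T_A + T_B = T₀.
J_AC = 3.14×10^-6 m⁴, J_CB = 1.61×10^-6 m⁴, so T_A = T₀·(J_AC/a)/((J_AC/a)+(J_CB/b)) = 1108 N·m, T_B = 441.9 N·m.

1110 N·m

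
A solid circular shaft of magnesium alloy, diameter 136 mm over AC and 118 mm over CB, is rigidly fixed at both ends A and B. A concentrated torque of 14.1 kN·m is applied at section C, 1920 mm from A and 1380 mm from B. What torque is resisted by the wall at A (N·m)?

Compatibility: T_A·a/J_AC = T_B·b/J_CB with T_A + T_B = T₀.
J_AC = 3.36×10^-5 m⁴, J_CB = 1.90×10^-5 m⁴, so T_A = T₀·(J_AC/a)/((J_AC/a)+(J_CB/b)) = 7884 N·m, T_B = 6216 N·m.

7880 N·m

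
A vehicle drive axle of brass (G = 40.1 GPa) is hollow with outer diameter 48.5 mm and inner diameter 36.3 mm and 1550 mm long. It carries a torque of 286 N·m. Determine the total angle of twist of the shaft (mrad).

29.7 mrad

J = π(d_o⁴ − d_i⁴)/32 = π(0.0485⁴ − 0.0363⁴)/32 = 3.727×10^-7 m⁴.
θ = T·L/(G·J) = 286.0 × 1.55 / (40.1×10⁹ × 3.727×10^-7) = 0.02966 rad.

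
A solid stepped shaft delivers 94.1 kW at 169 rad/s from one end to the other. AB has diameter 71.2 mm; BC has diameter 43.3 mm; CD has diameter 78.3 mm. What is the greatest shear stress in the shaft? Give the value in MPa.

34.9 MPa

ω = 169 rad/s, so T = P/ω = 94.1×10³ / 169.0 = 556.8 N·m.
Under the same torque, τ_max = 16T/(πd³) is largest where d is smallest — segment BC (d = 43.3 mm).
τ_max = 16·556.8/(π·(0.0433)³) = 3.493×10^7 Pa.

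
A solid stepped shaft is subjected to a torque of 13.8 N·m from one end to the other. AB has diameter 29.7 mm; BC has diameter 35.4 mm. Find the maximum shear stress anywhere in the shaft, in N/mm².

2.68 N/mm²

Under the same torque, τ_max = 16T/(πd³) is largest where d is smallest — segment AB (d = 29.7 mm).
τ_max = 16·13.80/(π·(0.0297)³) = 2.683×10^6 Pa.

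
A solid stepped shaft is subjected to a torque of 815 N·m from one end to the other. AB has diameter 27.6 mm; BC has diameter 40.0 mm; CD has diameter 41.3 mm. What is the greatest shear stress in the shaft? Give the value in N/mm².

Under the same torque, τ_max = 16T/(πd³) is largest where d is smallest — segment AB (d = 27.6 mm).
τ_max = 16·815.0/(π·(0.0276)³) = 1.974×10^8 Pa.

197 N/mm²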